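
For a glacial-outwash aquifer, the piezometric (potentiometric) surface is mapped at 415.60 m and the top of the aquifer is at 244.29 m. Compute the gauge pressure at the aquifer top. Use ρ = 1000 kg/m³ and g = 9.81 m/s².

P ≈ 1680 kPa

Pressure head at the aquifer top: ψ = h − z = 415.60 − 244.29 = 171.31 m.
P = ρgψ = 1000 × 9.81 × 171.31 = 1680551 Pa ≈ 1680 kPa.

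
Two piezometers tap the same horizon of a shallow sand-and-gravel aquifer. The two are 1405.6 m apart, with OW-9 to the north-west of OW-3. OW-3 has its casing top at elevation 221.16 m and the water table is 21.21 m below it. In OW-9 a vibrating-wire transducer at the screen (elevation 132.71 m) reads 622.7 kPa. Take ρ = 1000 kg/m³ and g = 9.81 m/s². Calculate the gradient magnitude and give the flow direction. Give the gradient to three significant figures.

Total head at OW-3: h = 221.16 − 21.21 = 199.95 m.
Pressure head at OW-9: ψ = P/(ρg) = 622.7×1000 / (1000 × 9.81) = 63.48 m.
Total head at OW-9: h = z + ψ = 132.71 + 63.48 = 196.19 m.
Head difference: h(OW-3) − h(OW-9) = 199.95 − 196.19 = 3.76 m.
Hydraulic gradient: i = |Δh| / L = 3.76 / 1405.6 = 0.00268.
Flow is from higher to lower head: from OW-3 toward OW-9, i.e. toward the north-west.

i ≈ 0.00268; groundwater flows toward the north-west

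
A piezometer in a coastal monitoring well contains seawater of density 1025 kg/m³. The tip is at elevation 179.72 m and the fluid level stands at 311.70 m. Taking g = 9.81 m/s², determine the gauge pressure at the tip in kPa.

Pressure head ψ = h − z = 311.70 − 179.72 = 131.98 m.
P = ρgψ = 1025 × 9.81 × 131.98 = 1327092 Pa ≈ 1330 kPa.

P ≈ 1330 kPa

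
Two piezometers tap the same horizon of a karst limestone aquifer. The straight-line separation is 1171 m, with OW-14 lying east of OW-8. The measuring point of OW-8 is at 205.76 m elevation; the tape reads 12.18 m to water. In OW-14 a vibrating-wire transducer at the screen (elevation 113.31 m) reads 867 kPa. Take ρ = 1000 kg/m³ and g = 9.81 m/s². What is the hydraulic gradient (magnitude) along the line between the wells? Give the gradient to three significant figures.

i ≈ 0.00693

Total head at OW-8: h = 205.76 − 12.18 = 193.58 m.
Pressure head at OW-14: ψ = P/(ρg) = 867×1000 / (1000 × 9.81) = 88.38 m.
Total head at OW-14: h = z + ψ = 113.31 + 88.38 = 201.69 m.
Head difference: h(OW-8) − h(OW-14) = 193.58 − 201.69 = -8.11 m.
Hydraulic gradient: i = |Δh| / L = 8.11 / 1171 = 0.00693.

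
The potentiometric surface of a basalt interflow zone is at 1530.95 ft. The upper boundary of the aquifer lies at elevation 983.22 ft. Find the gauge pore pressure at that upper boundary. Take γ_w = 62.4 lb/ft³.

Pressure head at the aquifer top: ψ = h − z = 1530.95 − 983.22 = 547.73 ft.
P = γψ/144 = 62.4 × 547.73 / 144 = 237 psi.

P ≈ 237 psi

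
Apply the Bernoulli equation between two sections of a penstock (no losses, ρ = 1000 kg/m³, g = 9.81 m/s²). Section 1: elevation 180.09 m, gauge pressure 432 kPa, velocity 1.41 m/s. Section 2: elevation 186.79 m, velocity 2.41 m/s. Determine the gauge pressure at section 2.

P₂ ≈ 364 kPa

Pressure head at 1: ψ₁ = P₁/(ρg) = 432×1000 / (1000 × 9.81) = 44.04 m.
Velocity heads: v₁²/2g = 1.41²/19.62 = 0.101 m; v₂²/2g = 2.41²/19.62 = 0.296 m.
Total head H = z₁ + ψ₁ + v₁²/2g = 180.09 + 44.04 + 0.101 = 224.23 m.
ψ₂ = H − z₂ − v₂²/2g = 224.23 − 186.79 − 0.296 = 37.14 m.
P₂ = ρgψ₂ = 1000 × 9.81 × 37.14 ≈ 364 kPa.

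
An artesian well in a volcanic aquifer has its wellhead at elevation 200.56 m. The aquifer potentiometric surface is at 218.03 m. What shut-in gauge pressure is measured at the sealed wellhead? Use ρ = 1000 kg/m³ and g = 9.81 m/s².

Head above the cap: Δh = 218.03 − 200.56 = 17.47 m.
P = ρgΔh = 1000 × 9.81 × 17.47 = 171381 Pa ≈ 171 kPa.

P ≈ 171 kPa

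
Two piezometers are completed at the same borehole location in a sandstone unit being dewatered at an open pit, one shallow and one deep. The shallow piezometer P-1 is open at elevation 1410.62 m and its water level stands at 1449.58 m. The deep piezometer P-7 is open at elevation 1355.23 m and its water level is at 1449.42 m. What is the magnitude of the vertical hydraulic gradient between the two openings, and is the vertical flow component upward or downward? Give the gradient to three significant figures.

|i_v| ≈ 0.00289; vertical flow is downward

Total head at P-1: h = 1449.58 m (water level in the standpipe).
Total head at P-7: h = 1449.42 m.
Δh = h(P-1) − h(P-7) = 1449.58 − 1449.42 = 0.16 m.
Vertical separation Δz = 1410.62 − 1355.23 = 55.39 m.
|i_v| = |Δh| / Δz = 0.16 / 55.39 = 0.00289.
Head is higher in the shallow piezometer, so vertical flow is downward (recharge condition).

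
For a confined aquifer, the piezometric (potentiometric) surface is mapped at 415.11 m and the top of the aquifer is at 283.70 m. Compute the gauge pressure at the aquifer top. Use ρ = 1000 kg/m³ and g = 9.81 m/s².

Pressure head at the aquifer top: ψ = h − z = 415.11 − 283.70 = 131.41 m.
P = ρgψ = 1000 × 9.81 × 131.41 = 1289132 Pa ≈ 1290 kPa.

P ≈ 1290 kPa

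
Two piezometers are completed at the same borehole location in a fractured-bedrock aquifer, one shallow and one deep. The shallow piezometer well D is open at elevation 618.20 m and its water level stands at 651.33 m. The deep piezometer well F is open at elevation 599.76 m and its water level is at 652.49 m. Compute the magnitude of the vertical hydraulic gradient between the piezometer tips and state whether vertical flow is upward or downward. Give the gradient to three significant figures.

Total head at well D: h = 651.33 m (water level in the standpipe).
Total head at well F: h = 652.49 m.
Δh = h(well D) − h(well F) = 651.33 − 652.49 = -1.16 m.
Vertical separation Δz = 618.20 − 599.76 = 18.44 m.
|i_v| = |Δh| / Δz = 1.16 / 18.44 = 0.0629.
Head is higher in the deep piezometer, so vertical flow is upward (discharge condition).

|i_v| ≈ 0.0629; vertical flow is upward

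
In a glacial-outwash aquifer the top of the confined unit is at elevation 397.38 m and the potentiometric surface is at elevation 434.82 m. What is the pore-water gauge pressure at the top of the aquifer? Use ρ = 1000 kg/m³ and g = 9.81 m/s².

P ≈ 367 kPa

Pressure head at the aquifer top: ψ = h − z = 434.82 − 397.38 = 37.44 m.
P = ρgψ = 1000 × 9.81 × 37.44 = 367286 Pa ≈ 367 kPa.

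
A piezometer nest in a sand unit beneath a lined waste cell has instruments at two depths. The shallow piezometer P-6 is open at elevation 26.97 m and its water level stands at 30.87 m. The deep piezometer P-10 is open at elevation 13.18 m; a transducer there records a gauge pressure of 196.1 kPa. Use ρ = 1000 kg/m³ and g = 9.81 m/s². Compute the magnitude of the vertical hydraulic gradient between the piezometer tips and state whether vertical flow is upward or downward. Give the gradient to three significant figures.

Total head at P-6: h = 30.87 m (water level in the standpipe).
Pressure head at P-10: ψ = P/(ρg) = 196.1×1000 / (1000 × 9.81) = 19.99 m.
Total head at P-10: h = z + ψ = 13.18 + 19.99 = 33.17 m.
Δh = h(P-6) − h(P-10) = 30.87 − 33.17 = -2.30 m.
Vertical separation Δz = 26.97 − 13.18 = 13.79 m.
|i_v| = |Δh| / Δz = 2.30 / 13.79 = 0.167.
Head is higher in the deep piezometer, so vertical flow is upward (discharge condition).

|i_v| ≈ 0.167; vertical flow is upward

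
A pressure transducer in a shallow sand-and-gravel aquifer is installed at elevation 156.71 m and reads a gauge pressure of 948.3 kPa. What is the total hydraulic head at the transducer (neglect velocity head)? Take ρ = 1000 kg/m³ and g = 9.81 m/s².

h ≈ 253.38 m

ψ = P/(ρg) = 948.3×1000 / (1000 × 9.81) = 96.67 m.
h = z + ψ = 156.71 + 96.67 = 253.38 m.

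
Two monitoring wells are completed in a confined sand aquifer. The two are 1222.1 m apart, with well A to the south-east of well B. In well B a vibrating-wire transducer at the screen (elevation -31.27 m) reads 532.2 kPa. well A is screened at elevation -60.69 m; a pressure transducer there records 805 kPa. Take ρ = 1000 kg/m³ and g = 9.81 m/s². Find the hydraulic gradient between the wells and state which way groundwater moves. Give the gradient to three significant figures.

i ≈ 0.00132; groundwater flows toward the south-east

Pressure head at well B: ψ = P/(ρg) = 532.2×1000 / (1000 × 9.81) = 54.25 m.
Total head at well B: h = z + ψ = -31.27 + 54.25 = 22.98 m.
Pressure head at well A: ψ = P/(ρg) = 805×1000 / (1000 × 9.81) = 82.06 m.
Total head at well A: h = z + ψ = -60.69 + 82.06 = 21.37 m.
Head difference: h(well B) − h(well A) = 22.98 − 21.37 = 1.61 m.
Hydraulic gradient: i = |Δh| / L = 1.61 / 1222.1 = 0.00132.
Flow is from higher to lower head: from well B toward well A, i.e. toward the south-east.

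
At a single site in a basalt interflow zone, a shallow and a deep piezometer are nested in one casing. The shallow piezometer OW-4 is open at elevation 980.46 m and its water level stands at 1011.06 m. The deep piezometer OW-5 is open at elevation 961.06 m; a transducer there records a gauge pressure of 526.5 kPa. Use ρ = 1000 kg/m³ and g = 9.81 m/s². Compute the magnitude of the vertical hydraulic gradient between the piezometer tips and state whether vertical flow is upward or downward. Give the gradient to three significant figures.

|i_v| ≈ 0.189; vertical flow is upward

Total head at OW-4: h = 1011.06 m (water level in the standpipe).
Pressure head at OW-5: ψ = P/(ρg) = 526.5×1000 / (1000 × 9.81) = 53.67 m.
Total head at OW-5: h = z + ψ = 961.06 + 53.67 = 1014.73 m.
Δh = h(OW-4) − h(OW-5) = 1011.06 − 1014.73 = -3.67 m.
Vertical separation Δz = 980.46 − 961.06 = 19.40 m.
|i_v| = |Δh| / Δz = 3.67 / 19.40 = 0.189.
Head is higher in the deep piezometer, so vertical flow is upward (discharge condition).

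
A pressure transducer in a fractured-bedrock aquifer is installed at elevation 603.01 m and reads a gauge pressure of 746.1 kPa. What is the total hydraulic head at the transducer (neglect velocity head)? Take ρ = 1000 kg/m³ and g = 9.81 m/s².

ψ = P/(ρg) = 746.1×1000 / (1000 × 9.81) = 76.06 m.
h = z + ψ = 603.01 + 76.06 = 679.07 m.

h ≈ 679.07 m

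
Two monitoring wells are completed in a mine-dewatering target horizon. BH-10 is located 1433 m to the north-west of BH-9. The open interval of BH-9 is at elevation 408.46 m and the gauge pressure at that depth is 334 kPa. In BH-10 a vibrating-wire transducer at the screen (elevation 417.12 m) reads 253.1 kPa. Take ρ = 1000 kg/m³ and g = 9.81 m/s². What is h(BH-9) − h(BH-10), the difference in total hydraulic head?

Pressure head at BH-9: ψ = P/(ρg) = 334×1000 / (1000 × 9.81) = 34.05 m.
Total head at BH-9: h = z + ψ = 408.46 + 34.05 = 442.51 m.
Pressure head at BH-10: ψ = P/(ρg) = 253.1×1000 / (1000 × 9.81) = 25.80 m.
Total head at BH-10: h = z + ψ = 417.12 + 25.80 = 442.92 m.
Head difference: h(BH-9) − h(BH-10) = 442.51 − 442.92 = -0.41 m.

Δh ≈ -0.41 m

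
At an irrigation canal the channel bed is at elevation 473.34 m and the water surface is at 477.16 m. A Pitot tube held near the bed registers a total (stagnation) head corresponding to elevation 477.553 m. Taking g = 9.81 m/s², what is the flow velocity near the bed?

Near the bed, under hydrostatic conditions, the piezometric head (z + ψ) equals the free-surface elevation, 477.16 m.
Velocity head = total − piezometric = 477.553 − 477.16 = 0.393 m.
v = √(2g·h_v) = √(2 × 9.81 × 0.393) = 2.78 m/s.

v ≈ 2.78 m/s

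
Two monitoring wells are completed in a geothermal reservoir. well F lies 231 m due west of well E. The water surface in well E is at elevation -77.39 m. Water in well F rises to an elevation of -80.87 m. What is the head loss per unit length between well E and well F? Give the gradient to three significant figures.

i ≈ 0.0151 m/m

Total head at well E: h = -77.39 m (water level in the piezometer is the total head).
Total head at well F: h = -80.87 m (water level in the piezometer is the total head).
Head difference: h(well E) − h(well F) = -77.39 − (-80.87) = 3.48 m.
Hydraulic gradient: i = |Δh| / L = 3.48 / 231 = 0.0151.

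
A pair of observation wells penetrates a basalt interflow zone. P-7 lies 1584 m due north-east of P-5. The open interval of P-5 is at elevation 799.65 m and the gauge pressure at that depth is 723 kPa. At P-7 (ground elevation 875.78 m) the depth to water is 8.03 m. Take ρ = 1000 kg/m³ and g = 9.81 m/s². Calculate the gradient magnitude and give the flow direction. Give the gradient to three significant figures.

Pressure head at P-5: ψ = P/(ρg) = 723×1000 / (1000 × 9.81) = 73.70 m.
Total head at P-5: h = z + ψ = 799.65 + 73.70 = 873.35 m.
Total head at P-7: h = 875.78 − 8.03 = 867.75 m.
Head difference: h(P-5) − h(P-7) = 873.35 − 867.75 = 5.60 m.
Hydraulic gradient: i = |Δh| / L = 5.60 / 1584 = 0.00354.
Flow is from higher to lower head: from P-5 toward P-7, i.e. toward the north-east.

i ≈ 0.00354; groundwater flows toward the north-east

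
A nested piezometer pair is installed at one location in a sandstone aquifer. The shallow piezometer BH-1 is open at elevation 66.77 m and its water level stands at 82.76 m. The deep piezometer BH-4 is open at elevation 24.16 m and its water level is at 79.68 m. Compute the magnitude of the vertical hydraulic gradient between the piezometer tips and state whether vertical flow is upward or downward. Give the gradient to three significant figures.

|i_v| ≈ 0.0723; vertical flow is downward

Total head at BH-1: h = 82.76 m (water level in the standpipe).
Total head at BH-4: h = 79.68 m.
Δh = h(BH-1) − h(BH-4) = 82.76 − 79.68 = 3.08 m.
Vertical separation Δz = 66.77 − 24.16 = 42.61 m.
|i_v| = |Δh| / Δz = 3.08 / 42.61 = 0.0723.
Head is higher in the shallow piezometer, so vertical flow is downward (recharge condition).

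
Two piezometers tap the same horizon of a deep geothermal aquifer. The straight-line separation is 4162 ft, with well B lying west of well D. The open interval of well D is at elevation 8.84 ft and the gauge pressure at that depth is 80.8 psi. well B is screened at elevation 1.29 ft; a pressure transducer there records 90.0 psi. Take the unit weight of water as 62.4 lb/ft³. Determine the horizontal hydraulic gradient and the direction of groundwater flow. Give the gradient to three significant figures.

i ≈ 0.00329; groundwater flows toward the east

Pressure head at well D: ψ = 144·P/γ = 144 × 80.8 / 62.4 = 186.46 ft.
Total head at well D: h = z + ψ = 8.84 + 186.46 = 195.30 ft.
Pressure head at well B: ψ = 144·P/γ = 144 × 90.0 / 62.4 = 207.69 ft.
Total head at well B: h = z + ψ = 1.29 + 207.69 = 208.98 ft.
Head difference: h(well D) − h(well B) = 195.30 − 208.98 = -13.68 ft.
Hydraulic gradient: i = |Δh| / L = 13.68 / 4162 = 0.00329.
Flow is from higher to lower head: from well B toward well D, i.e. toward the east.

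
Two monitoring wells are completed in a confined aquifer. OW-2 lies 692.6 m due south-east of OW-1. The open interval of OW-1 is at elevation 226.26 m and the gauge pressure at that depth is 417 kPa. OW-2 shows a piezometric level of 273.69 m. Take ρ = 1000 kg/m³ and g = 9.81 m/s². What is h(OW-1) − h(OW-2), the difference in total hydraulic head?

Δh ≈ -4.92 m

Pressure head at OW-1: ψ = P/(ρg) = 417×1000 / (1000 × 9.81) = 42.51 m.
Total head at OW-1: h = z + ψ = 226.26 + 42.51 = 268.77 m.
Total head at OW-2: h = 273.69 m (water level in the piezometer is the total head).
Head difference: h(OW-1) − h(OW-2) = 268.77 − 273.69 = -4.92 m.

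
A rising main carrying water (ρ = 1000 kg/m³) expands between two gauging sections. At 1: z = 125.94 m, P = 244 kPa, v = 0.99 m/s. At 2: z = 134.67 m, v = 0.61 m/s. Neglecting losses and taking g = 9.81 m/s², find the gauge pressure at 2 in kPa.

P₂ ≈ 159 kPa

Pressure head at 1: ψ₁ = P₁/(ρg) = 244×1000 / (1000 × 9.81) = 24.87 m.
Velocity heads: v₁²/2g = 0.99²/19.62 = 0.050 m; v₂²/2g = 0.61²/19.62 = 0.019 m.
Total head H = z₁ + ψ₁ + v₁²/2g = 125.94 + 24.87 + 0.050 = 150.86 m.
ψ₂ = H − z₂ − v₂²/2g = 150.86 − 134.67 − 0.019 = 16.17 m.
P₂ = ρgψ₂ = 1000 × 9.81 × 16.17 ≈ 159 kPa.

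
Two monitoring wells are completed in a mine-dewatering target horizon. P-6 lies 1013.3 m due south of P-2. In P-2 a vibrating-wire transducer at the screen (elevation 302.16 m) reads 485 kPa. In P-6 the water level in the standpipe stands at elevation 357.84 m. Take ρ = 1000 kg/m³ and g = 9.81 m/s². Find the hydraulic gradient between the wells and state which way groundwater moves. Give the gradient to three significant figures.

Pressure head at P-2: ψ = P/(ρg) = 485×1000 / (1000 × 9.81) = 49.44 m.
Total head at P-2: h = z + ψ = 302.16 + 49.44 = 351.60 m.
Total head at P-6: h = 357.84 m (water level in the piezometer is the total head).
Head difference: h(P-2) − h(P-6) = 351.60 − 357.84 = -6.24 m.
Hydraulic gradient: i = |Δh| / L = 6.24 / 1013.3 = 0.00616.
Flow is from higher to lower head: from P-6 toward P-2, i.e. toward the north.

i ≈ 0.00616; groundwater flows toward the north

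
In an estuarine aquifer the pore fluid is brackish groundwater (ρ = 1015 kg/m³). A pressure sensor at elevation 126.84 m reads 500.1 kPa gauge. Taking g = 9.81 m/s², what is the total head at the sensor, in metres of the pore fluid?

ψ = P/(ρg) = 500.1×1000 / (1015 × 9.81) = 50.23 m.
h = z + ψ = 126.84 + 50.23 = 177.07 m.

h ≈ 177.07 m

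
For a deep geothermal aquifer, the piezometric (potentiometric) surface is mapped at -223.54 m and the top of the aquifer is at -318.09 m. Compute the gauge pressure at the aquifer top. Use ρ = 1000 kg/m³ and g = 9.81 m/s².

Pressure head at the aquifer top: ψ = h − z = -223.54 − (-318.09) = 94.55 m.
P = ρgψ = 1000 × 9.81 × 94.55 = 927535 Pa ≈ 928 kPa.

P ≈ 928 kPa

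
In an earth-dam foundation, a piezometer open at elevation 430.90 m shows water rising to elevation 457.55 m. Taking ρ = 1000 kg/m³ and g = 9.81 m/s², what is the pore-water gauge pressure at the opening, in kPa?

P ≈ 261 kPa

Pressure head ψ = h − z = 457.55 − 430.90 = 26.65 m.
P = ρgψ = 1000 × 9.81 × 26.65 = 261437 Pa ≈ 261 kPa.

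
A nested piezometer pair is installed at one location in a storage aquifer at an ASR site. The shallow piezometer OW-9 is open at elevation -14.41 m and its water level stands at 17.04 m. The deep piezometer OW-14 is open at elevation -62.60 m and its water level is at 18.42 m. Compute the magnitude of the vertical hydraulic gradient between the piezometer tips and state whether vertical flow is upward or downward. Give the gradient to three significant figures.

|i_v| ≈ 0.0286; vertical flow is upward

Total head at OW-9: h = 17.04 m (water level in the standpipe).
Total head at OW-14: h = 18.42 m.
Δh = h(OW-9) − h(OW-14) = 17.04 − 18.42 = -1.38 m.
Vertical separation Δz = -14.41 − (-62.60) = 48.19 m.
|i_v| = |Δh| / Δz = 1.38 / 48.19 = 0.0286.
Head is higher in the deep piezometer, so vertical flow is upward (discharge condition).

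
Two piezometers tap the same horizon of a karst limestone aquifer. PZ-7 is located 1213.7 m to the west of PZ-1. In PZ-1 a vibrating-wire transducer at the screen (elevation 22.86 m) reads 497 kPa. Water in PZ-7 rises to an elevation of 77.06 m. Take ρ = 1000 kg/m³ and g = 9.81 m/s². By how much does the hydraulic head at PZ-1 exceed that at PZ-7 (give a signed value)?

Δh ≈ -3.54 m

Pressure head at PZ-1: ψ = P/(ρg) = 497×1000 / (1000 × 9.81) = 50.66 m.
Total head at PZ-1: h = z + ψ = 22.86 + 50.66 = 73.52 m.
Total head at PZ-7: h = 77.06 m (water level in the piezometer is the total head).
Head difference: h(PZ-1) − h(PZ-7) = 73.52 − 77.06 = -3.54 m.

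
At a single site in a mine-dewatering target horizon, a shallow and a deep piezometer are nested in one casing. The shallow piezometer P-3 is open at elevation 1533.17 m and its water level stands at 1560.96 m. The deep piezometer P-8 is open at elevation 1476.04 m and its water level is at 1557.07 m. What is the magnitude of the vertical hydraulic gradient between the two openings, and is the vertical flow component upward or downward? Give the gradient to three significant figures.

|i_v| ≈ 0.0681; vertical flow is downward

Total head at P-3: h = 1560.96 m (water level in the standpipe).
Total head at P-8: h = 1557.07 m.
Δh = h(P-3) − h(P-8) = 1560.96 − 1557.07 = 3.89 m.
Vertical separation Δz = 1533.17 − 1476.04 = 57.13 m.
|i_v| = |Δh| / Δz = 3.89 / 57.13 = 0.0681.
Head is higher in the shallow piezometer, so vertical flow is downward (recharge condition).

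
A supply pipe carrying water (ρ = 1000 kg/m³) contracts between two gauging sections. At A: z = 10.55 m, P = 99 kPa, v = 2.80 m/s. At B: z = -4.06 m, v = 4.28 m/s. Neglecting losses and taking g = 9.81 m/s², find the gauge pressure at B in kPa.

Pressure head at A: ψ₁ = P₁/(ρg) = 99×1000 / (1000 × 9.81) = 10.09 m.
Velocity heads: v₁²/2g = 2.80²/19.62 = 0.400 m; v₂²/2g = 4.28²/19.62 = 0.934 m.
Total head H = z₁ + ψ₁ + v₁²/2g = 10.55 + 10.09 + 0.400 = 21.04 m.
ψ₂ = H − z₂ − v₂²/2g = 21.04 − (-4.06) − 0.934 = 24.17 m.
P₂ = ρgψ₂ = 1000 × 9.81 × 24.17 ≈ 237 kPa.

P₂ ≈ 237 kPa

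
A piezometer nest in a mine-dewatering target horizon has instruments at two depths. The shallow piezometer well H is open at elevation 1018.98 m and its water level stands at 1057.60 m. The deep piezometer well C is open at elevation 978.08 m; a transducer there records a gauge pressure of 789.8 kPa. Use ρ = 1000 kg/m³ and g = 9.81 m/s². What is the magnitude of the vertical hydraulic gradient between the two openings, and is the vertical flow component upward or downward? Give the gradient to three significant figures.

|i_v| ≈ 0.0242; vertical flow is upward

Total head at well H: h = 1057.60 m (water level in the standpipe).
Pressure head at well C: ψ = P/(ρg) = 789.8×1000 / (1000 × 9.81) = 80.51 m.
Total head at well C: h = z + ψ = 978.08 + 80.51 = 1058.59 m.
Δh = h(well H) − h(well C) = 1057.60 − 1058.59 = -0.99 m.
Vertical separation Δz = 1018.98 − 978.08 = 40.90 m.
|i_v| = |Δh| / Δz = 0.99 / 40.90 = 0.0242.
Head is higher in the deep piezometer, so vertical flow is upward (discharge condition).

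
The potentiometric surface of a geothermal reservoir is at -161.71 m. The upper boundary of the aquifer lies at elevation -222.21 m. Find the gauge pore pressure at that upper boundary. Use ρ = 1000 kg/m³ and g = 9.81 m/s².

Pressure head at the aquifer top: ψ = h − z = -161.71 − (-222.21) = 60.50 m.
P = ρgψ = 1000 × 9.81 × 60.50 = 593505 Pa ≈ 594 kPa.

P ≈ 594 kPa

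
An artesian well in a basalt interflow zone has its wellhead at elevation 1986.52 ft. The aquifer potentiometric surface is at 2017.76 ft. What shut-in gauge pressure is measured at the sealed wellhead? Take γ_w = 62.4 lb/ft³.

Head above the cap: Δh = 2017.76 − 1986.52 = 31.24 ft.
P = γΔh/144 = 62.4 × 31.24 / 144 = 13.5 psi.

P ≈ 13.5 psi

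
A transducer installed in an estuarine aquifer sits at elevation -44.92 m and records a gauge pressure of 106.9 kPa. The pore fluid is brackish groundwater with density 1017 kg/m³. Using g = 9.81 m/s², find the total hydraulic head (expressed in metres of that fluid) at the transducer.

ψ = P/(ρg) = 106.9×1000 / (1017 × 9.81) = 10.71 m.
h = z + ψ = -44.92 + 10.71 = -34.21 m.

h ≈ -34.21 m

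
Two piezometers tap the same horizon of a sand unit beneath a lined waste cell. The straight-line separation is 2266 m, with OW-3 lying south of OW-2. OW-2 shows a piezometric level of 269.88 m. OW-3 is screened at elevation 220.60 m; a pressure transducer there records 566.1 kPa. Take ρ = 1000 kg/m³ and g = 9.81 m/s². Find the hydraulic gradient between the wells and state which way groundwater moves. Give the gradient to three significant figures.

Total head at OW-2: h = 269.88 m (water level in the piezometer is the total head).
Pressure head at OW-3: ψ = P/(ρg) = 566.1×1000 / (1000 × 9.81) = 57.71 m.
Total head at OW-3: h = z + ψ = 220.60 + 57.71 = 278.31 m.
Head difference: h(OW-2) − h(OW-3) = 269.88 − 278.31 = -8.43 m.
Hydraulic gradient: i = |Δh| / L = 8.43 / 2266 = 0.00372.
Flow is from higher to lower head: from OW-3 toward OW-2, i.e. toward the north.

i ≈ 0.00372; groundwater flows toward the north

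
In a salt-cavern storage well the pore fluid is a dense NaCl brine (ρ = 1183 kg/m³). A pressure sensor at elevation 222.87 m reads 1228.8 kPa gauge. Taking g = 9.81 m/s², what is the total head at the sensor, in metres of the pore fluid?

ψ = P/(ρg) = 1228.8×1000 / (1183 × 9.81) = 105.88 m.
h = z + ψ = 222.87 + 105.88 = 328.75 m.

h ≈ 328.75 m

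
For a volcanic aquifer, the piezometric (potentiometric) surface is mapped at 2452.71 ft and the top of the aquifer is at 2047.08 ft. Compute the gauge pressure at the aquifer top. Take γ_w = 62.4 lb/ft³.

Pressure head at the aquifer top: ψ = h − z = 2452.71 − 2047.08 = 405.63 ft.
P = γψ/144 = 62.4 × 405.63 / 144 = 176 psi.

P ≈ 176 psi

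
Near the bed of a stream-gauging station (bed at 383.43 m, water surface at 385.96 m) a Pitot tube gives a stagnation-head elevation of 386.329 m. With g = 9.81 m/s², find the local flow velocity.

v ≈ 2.69 m/s

Near the bed, under hydrostatic conditions, the piezometric head (z + ψ) equals the free-surface elevation, 385.96 m.
Velocity head = total − piezometric = 386.329 − 385.96 = 0.369 m.
v = √(2g·h_v) = √(2 × 9.81 × 0.369) = 2.69 m/s.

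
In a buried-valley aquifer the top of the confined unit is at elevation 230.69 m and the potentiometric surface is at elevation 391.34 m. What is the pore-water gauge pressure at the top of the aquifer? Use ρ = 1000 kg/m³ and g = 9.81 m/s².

P ≈ 1580 kPa

Pressure head at the aquifer top: ψ = h − z = 391.34 − 230.69 = 160.65 m.
P = ρgψ = 1000 × 9.81 × 160.65 = 1575976 Pa ≈ 1580 kPa.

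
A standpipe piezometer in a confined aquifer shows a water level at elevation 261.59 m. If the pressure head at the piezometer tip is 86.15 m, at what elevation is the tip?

z ≈ 175.44 m

z = h − ψ = 261.59 − 86.15 = 175.44 m.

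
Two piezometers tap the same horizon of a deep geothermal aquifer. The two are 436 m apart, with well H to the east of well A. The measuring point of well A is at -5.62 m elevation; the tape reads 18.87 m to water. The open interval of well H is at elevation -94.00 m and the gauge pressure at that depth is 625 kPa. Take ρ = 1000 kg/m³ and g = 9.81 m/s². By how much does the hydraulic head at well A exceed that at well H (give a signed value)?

Total head at well A: h = -5.62 − 18.87 = -24.49 m.
Pressure head at well H: ψ = P/(ρg) = 625×1000 / (1000 × 9.81) = 63.71 m.
Total head at well H: h = z + ψ = -94.00 + 63.71 = -30.29 m.
Head difference: h(well A) − h(well H) = -24.49 − (-30.29) = 5.80 m.

Δh ≈ 5.80 m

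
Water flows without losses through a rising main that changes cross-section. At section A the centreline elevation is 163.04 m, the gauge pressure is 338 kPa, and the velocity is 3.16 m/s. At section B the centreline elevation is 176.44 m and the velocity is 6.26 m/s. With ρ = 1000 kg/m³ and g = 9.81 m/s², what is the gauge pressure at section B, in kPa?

Pressure head at A: ψ₁ = P₁/(ρg) = 338×1000 / (1000 × 9.81) = 34.45 m.
Velocity heads: v₁²/2g = 3.16²/19.62 = 0.509 m; v₂²/2g = 6.26²/19.62 = 1.997 m.
Total head H = z₁ + ψ₁ + v₁²/2g = 163.04 + 34.45 + 0.509 = 198.00 m.
ψ₂ = H − z₂ − v₂²/2g = 198.00 − 176.44 − 1.997 = 19.56 m.
P₂ = ρgψ₂ = 1000 × 9.81 × 19.56 ≈ 192 kPa.

P₂ ≈ 192 kPa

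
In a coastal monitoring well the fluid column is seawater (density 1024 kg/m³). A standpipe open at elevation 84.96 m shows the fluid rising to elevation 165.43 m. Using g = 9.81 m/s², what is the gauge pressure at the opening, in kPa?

Pressure head ψ = h − z = 165.43 − 84.96 = 80.47 m.
P = ρgψ = 1024 × 9.81 × 80.47 = 808357 Pa ≈ 808 kPa.

P ≈ 808 kPa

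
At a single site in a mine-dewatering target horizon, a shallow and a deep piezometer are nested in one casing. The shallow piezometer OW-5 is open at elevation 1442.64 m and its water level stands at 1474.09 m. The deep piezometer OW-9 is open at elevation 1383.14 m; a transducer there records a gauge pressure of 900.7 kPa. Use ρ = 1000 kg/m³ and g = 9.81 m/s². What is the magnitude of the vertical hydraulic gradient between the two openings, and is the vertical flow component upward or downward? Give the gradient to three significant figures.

Total head at OW-5: h = 1474.09 m (water level in the standpipe).
Pressure head at OW-9: ψ = P/(ρg) = 900.7×1000 / (1000 × 9.81) = 91.81 m.
Total head at OW-9: h = z + ψ = 1383.14 + 91.81 = 1474.95 m.
Δh = h(OW-5) − h(OW-9) = 1474.09 − 1474.95 = -0.86 m.
Vertical separation Δz = 1442.64 − 1383.14 = 59.50 m.
|i_v| = |Δh| / Δz = 0.86 / 59.50 = 0.0145.
Head is higher in the deep piezometer, so vertical flow is upward (discharge condition).

|i_v| ≈ 0.0145; vertical flow is upward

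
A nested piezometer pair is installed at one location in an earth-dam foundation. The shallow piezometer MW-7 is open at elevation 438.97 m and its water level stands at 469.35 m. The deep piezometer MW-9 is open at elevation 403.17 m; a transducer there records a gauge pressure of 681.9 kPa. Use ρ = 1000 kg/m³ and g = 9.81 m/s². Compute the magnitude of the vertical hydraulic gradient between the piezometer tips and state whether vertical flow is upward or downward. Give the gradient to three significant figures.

|i_v| ≈ 0.0930; vertical flow is upward

Total head at MW-7: h = 469.35 m (water level in the standpipe).
Pressure head at MW-9: ψ = P/(ρg) = 681.9×1000 / (1000 × 9.81) = 69.51 m.
Total head at MW-9: h = z + ψ = 403.17 + 69.51 = 472.68 m.
Δh = h(MW-7) − h(MW-9) = 469.35 − 472.68 = -3.33 m.
Vertical separation Δz = 438.97 − 403.17 = 35.80 m.
|i_v| = |Δh| / Δz = 3.33 / 35.80 = 0.0930.
Head is higher in the deep piezometer, so vertical flow is upward (discharge condition).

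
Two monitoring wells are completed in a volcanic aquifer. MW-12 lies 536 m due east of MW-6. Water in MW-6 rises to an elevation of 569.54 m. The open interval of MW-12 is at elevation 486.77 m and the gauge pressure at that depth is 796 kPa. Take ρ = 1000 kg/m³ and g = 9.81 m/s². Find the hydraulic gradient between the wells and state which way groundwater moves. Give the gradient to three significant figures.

Total head at MW-6: h = 569.54 m (water level in the piezometer is the total head).
Pressure head at MW-12: ψ = P/(ρg) = 796×1000 / (1000 × 9.81) = 81.14 m.
Total head at MW-12: h = z + ψ = 486.77 + 81.14 = 567.91 m.
Head difference: h(MW-6) − h(MW-12) = 569.54 − 567.91 = 1.63 m.
Hydraulic gradient: i = |Δh| / L = 1.63 / 536 = 0.00304.
Flow is from higher to lower head: from MW-6 toward MW-12, i.e. toward the east.

i ≈ 0.00304; groundwater flows toward the east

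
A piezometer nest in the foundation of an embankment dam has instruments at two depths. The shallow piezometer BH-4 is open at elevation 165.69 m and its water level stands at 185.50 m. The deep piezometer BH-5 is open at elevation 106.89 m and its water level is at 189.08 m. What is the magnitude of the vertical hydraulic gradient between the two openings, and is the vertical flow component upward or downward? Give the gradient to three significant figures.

Total head at BH-4: h = 185.50 m (water level in the standpipe).
Total head at BH-5: h = 189.08 m.
Δh = h(BH-4) − h(BH-5) = 185.50 − 189.08 = -3.58 m.
Vertical separation Δz = 165.69 − 106.89 = 58.80 m.
|i_v| = |Δh| / Δz = 3.58 / 58.80 = 0.0609.
Head is higher in the deep piezometer, so vertical flow is upward (discharge condition).

|i_v| ≈ 0.0609; vertical flow is upward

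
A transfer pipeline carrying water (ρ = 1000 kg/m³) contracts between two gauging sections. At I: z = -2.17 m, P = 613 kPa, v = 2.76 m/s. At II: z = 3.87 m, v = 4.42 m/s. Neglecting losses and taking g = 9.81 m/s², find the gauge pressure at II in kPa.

Pressure head at I: ψ₁ = P₁/(ρg) = 613×1000 / (1000 × 9.81) = 62.49 m.
Velocity heads: v₁²/2g = 2.76²/19.62 = 0.388 m; v₂²/2g = 4.42²/19.62 = 0.996 m.
Total head H = z₁ + ψ₁ + v₁²/2g = -2.17 + 62.49 + 0.388 = 60.71 m.
ψ₂ = H − z₂ − v₂²/2g = 60.71 − 3.87 − 0.996 = 55.84 m.
P₂ = ρgψ₂ = 1000 × 9.81 × 55.84 ≈ 548 kPa.

P₂ ≈ 548 kPa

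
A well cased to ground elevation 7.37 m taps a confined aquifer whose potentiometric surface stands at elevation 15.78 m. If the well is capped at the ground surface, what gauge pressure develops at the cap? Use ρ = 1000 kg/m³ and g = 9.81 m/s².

P ≈ 82.5 kPa

Head above the cap: Δh = 15.78 − 7.37 = 8.41 m.
P = ρgΔh = 1000 × 9.81 × 8.41 = 82502 Pa ≈ 82.5 kPa.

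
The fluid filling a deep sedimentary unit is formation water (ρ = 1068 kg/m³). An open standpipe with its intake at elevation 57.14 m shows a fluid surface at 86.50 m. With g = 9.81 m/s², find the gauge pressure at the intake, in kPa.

P ≈ 308 kPa

Pressure head ψ = h − z = 86.50 − 57.14 = 29.36 m.
P = ρgψ = 1068 × 9.81 × 29.36 = 307607 Pa ≈ 308 kPa.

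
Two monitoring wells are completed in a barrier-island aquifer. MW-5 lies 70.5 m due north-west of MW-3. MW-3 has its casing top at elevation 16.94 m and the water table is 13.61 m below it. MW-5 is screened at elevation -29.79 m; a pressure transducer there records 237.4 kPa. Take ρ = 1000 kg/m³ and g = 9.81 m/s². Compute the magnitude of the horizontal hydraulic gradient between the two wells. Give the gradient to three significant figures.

Total head at MW-3: h = 16.94 − 13.61 = 3.33 m.
Pressure head at MW-5: ψ = P/(ρg) = 237.4×1000 / (1000 × 9.81) = 24.20 m.
Total head at MW-5: h = z + ψ = -29.79 + 24.20 = -5.59 m.
Head difference: h(MW-3) − h(MW-5) = 3.33 − (-5.59) = 8.92 m.
Hydraulic gradient: i = |Δh| / L = 8.92 / 70.5 = 0.127.

i ≈ 0.127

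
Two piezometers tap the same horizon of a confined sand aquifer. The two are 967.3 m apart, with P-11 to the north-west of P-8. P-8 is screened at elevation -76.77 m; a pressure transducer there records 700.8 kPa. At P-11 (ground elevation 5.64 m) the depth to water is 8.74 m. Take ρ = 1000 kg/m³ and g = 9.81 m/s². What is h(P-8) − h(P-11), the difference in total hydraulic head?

Δh ≈ -2.23 m

Pressure head at P-8: ψ = P/(ρg) = 700.8×1000 / (1000 × 9.81) = 71.44 m.
Total head at P-8: h = z + ψ = -76.77 + 71.44 = -5.33 m.
Total head at P-11: h = 5.64 − 8.74 = -3.10 m.
Head difference: h(P-8) − h(P-11) = -5.33 − (-3.10) = -2.23 m.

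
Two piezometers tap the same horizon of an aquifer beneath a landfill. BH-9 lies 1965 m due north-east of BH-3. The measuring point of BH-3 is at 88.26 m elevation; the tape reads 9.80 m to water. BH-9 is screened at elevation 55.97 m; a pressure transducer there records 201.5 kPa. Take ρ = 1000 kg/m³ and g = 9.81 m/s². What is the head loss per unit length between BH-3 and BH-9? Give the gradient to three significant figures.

i ≈ 0.000992 m/m

Total head at BH-3: h = 88.26 − 9.80 = 78.46 m.
Pressure head at BH-9: ψ = P/(ρg) = 201.5×1000 / (1000 × 9.81) = 20.54 m.
Total head at BH-9: h = z + ψ = 55.97 + 20.54 = 76.51 m.
Head difference: h(BH-3) − h(BH-9) = 78.46 − 76.51 = 1.95 m.
Hydraulic gradient: i = |Δh| / L = 1.95 / 1965 = 0.000992.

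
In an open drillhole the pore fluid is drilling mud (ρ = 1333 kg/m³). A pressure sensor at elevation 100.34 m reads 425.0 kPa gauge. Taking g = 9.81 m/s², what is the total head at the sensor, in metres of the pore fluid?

h ≈ 132.84 m

ψ = P/(ρg) = 425.0×1000 / (1333 × 9.81) = 32.50 m.
h = z + ψ = 100.34 + 32.50 = 132.84 m.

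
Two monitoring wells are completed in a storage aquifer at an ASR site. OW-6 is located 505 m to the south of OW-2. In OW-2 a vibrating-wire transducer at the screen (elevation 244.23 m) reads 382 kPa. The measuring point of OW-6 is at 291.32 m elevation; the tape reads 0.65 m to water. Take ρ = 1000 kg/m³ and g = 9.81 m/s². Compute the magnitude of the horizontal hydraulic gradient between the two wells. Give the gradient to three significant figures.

Pressure head at OW-2: ψ = P/(ρg) = 382×1000 / (1000 × 9.81) = 38.94 m.
Total head at OW-2: h = z + ψ = 244.23 + 38.94 = 283.17 m.
Total head at OW-6: h = 291.32 − 0.65 = 290.67 m.
Head difference: h(OW-2) − h(OW-6) = 283.17 − 290.67 = -7.50 m.
Hydraulic gradient: i = |Δh| / L = 7.50 / 505 = 0.0149.

i ≈ 0.0149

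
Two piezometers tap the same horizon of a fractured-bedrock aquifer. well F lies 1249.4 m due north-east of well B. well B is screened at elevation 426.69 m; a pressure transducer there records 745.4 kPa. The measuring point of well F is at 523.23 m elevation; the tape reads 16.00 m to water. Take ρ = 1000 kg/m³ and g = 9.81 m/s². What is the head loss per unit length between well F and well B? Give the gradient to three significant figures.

i ≈ 0.00365 m/m

Pressure head at well B: ψ = P/(ρg) = 745.4×1000 / (1000 × 9.81) = 75.98 m.
Total head at well B: h = z + ψ = 426.69 + 75.98 = 502.67 m.
Total head at well F: h = 523.23 − 16.00 = 507.23 m.
Head difference: h(well B) − h(well F) = 502.67 − 507.23 = -4.56 m.
Hydraulic gradient: i = |Δh| / L = 4.56 / 1249.4 = 0.00365.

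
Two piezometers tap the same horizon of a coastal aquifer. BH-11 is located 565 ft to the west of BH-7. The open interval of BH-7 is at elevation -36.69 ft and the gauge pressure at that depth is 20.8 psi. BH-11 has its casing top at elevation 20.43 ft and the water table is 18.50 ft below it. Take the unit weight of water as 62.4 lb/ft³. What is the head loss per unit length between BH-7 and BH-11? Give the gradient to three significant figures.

Pressure head at BH-7: ψ = 144·P/γ = 144 × 20.8 / 62.4 = 48.00 ft.
Total head at BH-7: h = z + ψ = -36.69 + 48.00 = 11.31 ft.
Total head at BH-11: h = 20.43 − 18.50 = 1.93 ft.
Head difference: h(BH-7) − h(BH-11) = 11.31 − 1.93 = 9.38 ft.
Hydraulic gradient: i = |Δh| / L = 9.38 / 565 = 0.0166.

i ≈ 0.0166 ft/ft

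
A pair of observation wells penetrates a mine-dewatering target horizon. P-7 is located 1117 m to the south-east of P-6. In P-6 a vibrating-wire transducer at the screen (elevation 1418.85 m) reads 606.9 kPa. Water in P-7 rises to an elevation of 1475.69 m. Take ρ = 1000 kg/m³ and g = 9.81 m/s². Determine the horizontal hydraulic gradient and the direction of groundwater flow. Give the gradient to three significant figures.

Pressure head at P-6: ψ = P/(ρg) = 606.9×1000 / (1000 × 9.81) = 61.87 m.
Total head at P-6: h = z + ψ = 1418.85 + 61.87 = 1480.72 m.
Total head at P-7: h = 1475.69 m (water level in the piezometer is the total head).
Head difference: h(P-6) − h(P-7) = 1480.72 − 1475.69 = 5.03 m.
Hydraulic gradient: i = |Δh| / L = 5.03 / 1117 = 0.00450.
Flow is from higher to lower head: from P-6 toward P-7, i.e. toward the south-east.

i ≈ 0.00450; groundwater flows toward the south-east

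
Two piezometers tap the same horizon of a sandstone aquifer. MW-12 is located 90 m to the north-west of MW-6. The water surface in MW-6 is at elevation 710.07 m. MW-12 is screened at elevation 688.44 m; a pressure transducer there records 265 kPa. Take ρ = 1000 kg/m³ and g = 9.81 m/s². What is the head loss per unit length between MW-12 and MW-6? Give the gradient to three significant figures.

Total head at MW-6: h = 710.07 m (water level in the piezometer is the total head).
Pressure head at MW-12: ψ = P/(ρg) = 265×1000 / (1000 × 9.81) = 27.01 m.
Total head at MW-12: h = z + ψ = 688.44 + 27.01 = 715.45 m.
Head difference: h(MW-6) − h(MW-12) = 710.07 − 715.45 = -5.38 m.
Hydraulic gradient: i = |Δh| / L = 5.38 / 90 = 0.0598.

i ≈ 0.0598 m/m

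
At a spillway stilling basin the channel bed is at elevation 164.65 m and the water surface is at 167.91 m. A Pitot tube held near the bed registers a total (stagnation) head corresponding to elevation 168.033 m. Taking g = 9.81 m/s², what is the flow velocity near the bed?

Near the bed, under hydrostatic conditions, the piezometric head (z + ψ) equals the free-surface elevation, 167.91 m.
Velocity head = total − piezometric = 168.033 − 167.91 = 0.123 m.
v = √(2g·h_v) = √(2 × 9.81 × 0.123) = 1.55 m/s.

v ≈ 1.55 m/s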